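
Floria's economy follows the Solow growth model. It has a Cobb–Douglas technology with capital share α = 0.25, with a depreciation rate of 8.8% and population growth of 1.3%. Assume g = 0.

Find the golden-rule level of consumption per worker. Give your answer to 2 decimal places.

At the golden rule, f'(k) = n + δ, so α·k^(α−1) = n + δ and k_gold = (α/(n + δ))^(1/(1−α)).
k_gold = (0.25/0.101)^(1/0.75) = 2.4752^1.3333 ≈ 3.3481
c_gold = f(k_gold) − (n + δ)·k_gold = 1.3527 − 0.101×3.3481 ≈ 1.0145

c_gold ≈ 1.01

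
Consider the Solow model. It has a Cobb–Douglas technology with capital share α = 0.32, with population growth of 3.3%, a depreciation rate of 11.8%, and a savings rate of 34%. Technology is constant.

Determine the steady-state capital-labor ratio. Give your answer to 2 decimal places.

k* ≈ 3.30

In steady state, investment equals break-even investment: s·k^α = (n + δ)·k.
Dividing both sides by k: k^(1−α) = s / (n + δ).
k^0.68 = 0.34 / (0.033 + 0.118) = 0.34 / 0.151 = 2.2517
k* = 2.2517^(1/0.68) ≈ 3.2991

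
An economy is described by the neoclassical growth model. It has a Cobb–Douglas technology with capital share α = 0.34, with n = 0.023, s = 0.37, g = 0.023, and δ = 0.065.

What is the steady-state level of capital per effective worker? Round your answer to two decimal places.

k* ≈ 6.20

Steady state requires s·f(k) = (n + g + δ)·k, i.e. s·k^α = (n + g + δ)·k.
Rearranging, k^(1−α) = s / (n + g + δ).
k^0.66 = 0.37 / (0.023 + 0.023 + 0.065) = 0.37 / 0.111 = 3.3333
k* = 3.3333^(1/0.66) ≈ 6.1977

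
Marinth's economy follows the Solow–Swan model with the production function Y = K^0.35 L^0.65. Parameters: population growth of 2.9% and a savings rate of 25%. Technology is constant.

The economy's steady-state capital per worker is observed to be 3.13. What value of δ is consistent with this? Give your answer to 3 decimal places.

δ ≈ 0.090

In steady state, investment equals break-even investment: s·k^α = (n + δ)·k.
So s / (n + δ) = (k*)^(1−α) = 3.13^0.65 = 2.0994.
Therefore n + δ = s / 2.0994 = 0.25 / 2.0994 = 0.1191, so δ = 0.1191 − 0.029 = 0.0901.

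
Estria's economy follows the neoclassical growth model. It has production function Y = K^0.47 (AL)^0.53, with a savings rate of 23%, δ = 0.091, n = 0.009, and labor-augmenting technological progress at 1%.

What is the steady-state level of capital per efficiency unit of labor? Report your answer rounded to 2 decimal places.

k* = 4.02

Steady state requires s·f(k) = (n + g + δ)·k, i.e. s·k^α = (n + g + δ)·k.
Rearranging, k^(1−α) = s / (n + g + δ).
k^0.53 = 0.23 / (0.009 + 0.010 + 0.091) = 0.23 / 0.110 = 2.0909
k* = 2.0909^(1/0.53) ≈ 4.0216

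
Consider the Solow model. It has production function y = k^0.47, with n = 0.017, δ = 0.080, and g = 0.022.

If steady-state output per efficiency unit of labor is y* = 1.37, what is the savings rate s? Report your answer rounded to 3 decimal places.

s ≈ 0.170

At the steady state, Δk = 0, so s·k^α = (n + g + δ)·k.
Since y* = [s/(n + g + δ)]^(α/(1−α)), we have s/(n + g + δ) = (y*)^((1−α)/α) = 1.37^1.1277 = 1.4262.
Therefore s = 1.4262 × (n + g + δ) = 1.4262 × 0.119 = 0.1697.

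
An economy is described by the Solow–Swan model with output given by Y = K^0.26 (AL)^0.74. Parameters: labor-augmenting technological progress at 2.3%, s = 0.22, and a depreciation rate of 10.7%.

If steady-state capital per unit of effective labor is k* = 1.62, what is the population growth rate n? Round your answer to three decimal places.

n ≈ 0.024

Steady state requires s·f(k) = (n + g + δ)·k, i.e. s·k^α = (n + g + δ)·k.
So s / (n + g + δ) = (k*)^(1−α) = 1.62^0.74 = 1.4290.
Therefore n + g + δ = s / 1.4290 = 0.22 / 1.4290 = 0.1540, so n = 0.1540 − 0.130 = 0.0240.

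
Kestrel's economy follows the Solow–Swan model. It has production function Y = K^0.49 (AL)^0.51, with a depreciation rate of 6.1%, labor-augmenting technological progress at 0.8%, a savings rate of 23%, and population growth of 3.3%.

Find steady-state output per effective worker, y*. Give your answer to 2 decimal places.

y* = 2.18

At the steady state, Δk = 0, so s·k^α = (n + g + δ)·k.
Dividing both sides by k: k^(1−α) = s / (n + g + δ).
k^0.51 = 0.23 / (0.033 + 0.008 + 0.061) = 0.23 / 0.102 = 2.2549
k* = 2.2549^(1/0.51) ≈ 4.9250
y* = (k*)^α = 4.9250^0.49 ≈ 2.1841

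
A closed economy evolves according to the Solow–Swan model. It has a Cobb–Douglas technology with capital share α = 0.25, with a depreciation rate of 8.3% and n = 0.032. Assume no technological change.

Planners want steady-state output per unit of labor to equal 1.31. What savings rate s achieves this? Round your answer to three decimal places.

In steady state, investment equals break-even investment: s·k^α = (n + δ)·k.
Since y* = [s/(n + δ)]^(α/(1−α)), we have s/(n + δ) = (y*)^((1−α)/α) = 1.31^3 = 2.2481.
Therefore s = 2.2481 × (n + δ) = 2.2481 × 0.115 = 0.2585.

s ≈ 0.259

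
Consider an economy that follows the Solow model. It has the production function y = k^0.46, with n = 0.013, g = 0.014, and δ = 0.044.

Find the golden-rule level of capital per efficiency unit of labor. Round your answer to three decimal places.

k_gold ≈ 31.826

The golden rule sets f'(k) = n + g + δ, i.e. α·k^(α−1) = n + g + δ.
So k^(1−α) = α / (n + g + δ) = 0.46 / 0.071 = 6.4789.
k_gold = 6.4789^(1/0.54) ≈ 31.8259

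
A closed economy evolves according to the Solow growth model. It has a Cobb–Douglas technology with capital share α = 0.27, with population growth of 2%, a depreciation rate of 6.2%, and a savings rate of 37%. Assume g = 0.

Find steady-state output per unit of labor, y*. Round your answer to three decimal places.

y* = 1.746

In steady state, investment equals break-even investment: s·k^α = (n + δ)·k.
Rearranging, k^(1−α) = s / (n + δ).
k^0.73 = 0.37 / (0.020 + 0.062) = 0.37 / 0.082 = 4.5122
k* = 4.5122^(1/0.73) ≈ 7.8781
y* = (k*)^α = 7.8781^0.27 ≈ 1.7460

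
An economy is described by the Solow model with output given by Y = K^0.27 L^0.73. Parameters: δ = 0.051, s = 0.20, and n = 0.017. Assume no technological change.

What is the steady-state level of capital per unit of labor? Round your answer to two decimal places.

Steady state requires s·f(k) = (n + δ)·k, i.e. s·k^α = (n + δ)·k.
Rearranging, k^(1−α) = s / (n + δ).
k^0.73 = 0.20 / (0.017 + 0.051) = 0.20 / 0.068 = 2.9412
k* = 2.9412^(1/0.73) ≈ 4.3834

k* ≈ 4.38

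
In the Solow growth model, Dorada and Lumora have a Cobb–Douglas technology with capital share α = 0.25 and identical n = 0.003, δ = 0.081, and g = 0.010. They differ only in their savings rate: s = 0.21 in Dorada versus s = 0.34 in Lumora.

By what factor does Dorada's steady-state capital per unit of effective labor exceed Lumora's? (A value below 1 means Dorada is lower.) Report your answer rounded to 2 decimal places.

ratio ≈ 0.53

Steady-state k* = [s/(n + g + δ)]^(1/(1−α)), so the ratio is [ (s_D/(n + g + δ)_D) / (s_L/(n + g + δ)_L) ]^1.3333.
s_D/(n + g + δ)_D = 0.21/0.094 = 2.2340; s_L/(n + g + δ)_L = 0.34/0.094 = 3.6170.
Ratio = (2.2340/3.6170)^1.3333 = 0.6176^1.3333 ≈ 0.5260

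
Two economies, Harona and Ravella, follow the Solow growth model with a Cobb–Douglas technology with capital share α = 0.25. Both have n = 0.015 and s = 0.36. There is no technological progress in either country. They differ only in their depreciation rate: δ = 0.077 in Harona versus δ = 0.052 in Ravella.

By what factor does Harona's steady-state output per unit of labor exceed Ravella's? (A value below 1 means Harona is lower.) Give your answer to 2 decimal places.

Steady-state y* = [s/(n + δ)]^(α/(1−α)), so the ratio is [ (s_H/(n + δ)_H) / (s_R/(n + δ)_R) ]^0.3333.
s_H/(n + δ)_H = 0.36/0.092 = 3.9130; s_R/(n + δ)_R = 0.36/0.067 = 5.3731.
Ratio = (3.9130/5.3731)^0.3333 = 0.7283^0.3333 ≈ 0.8997

y*_H / y*_R ≈ 0.90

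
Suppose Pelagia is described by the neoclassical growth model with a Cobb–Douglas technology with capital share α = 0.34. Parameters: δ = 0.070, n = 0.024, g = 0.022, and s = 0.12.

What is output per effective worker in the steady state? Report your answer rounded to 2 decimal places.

y* ≈ 1.02

Steady state requires s·f(k) = (n + g + δ)·k, i.e. s·k^α = (n + g + δ)·k.
Dividing both sides by k: k^(1−α) = s / (n + g + δ).
k^0.66 = 0.12 / (0.024 + 0.022 + 0.070) = 0.12 / 0.116 = 1.0345
k* = 1.0345^(1/0.66) ≈ 1.0527
y* = (k*)^α = 1.0527^0.34 ≈ 1.0176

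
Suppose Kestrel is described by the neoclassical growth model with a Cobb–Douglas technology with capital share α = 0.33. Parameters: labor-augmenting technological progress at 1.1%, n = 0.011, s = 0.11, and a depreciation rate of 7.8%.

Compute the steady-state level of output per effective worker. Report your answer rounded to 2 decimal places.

y* ≈ 1.05

In steady state, investment equals break-even investment: s·k^α = (n + g + δ)·k.
Dividing both sides by k: k^(1−α) = s / (n + g + δ).
k^0.67 = 0.11 / (0.011 + 0.011 + 0.078) = 0.11 / 0.100 = 1.1000
k* = 1.1000^(1/0.67) ≈ 1.1529
y* = (k*)^α = 1.1529^0.33 ≈ 1.0481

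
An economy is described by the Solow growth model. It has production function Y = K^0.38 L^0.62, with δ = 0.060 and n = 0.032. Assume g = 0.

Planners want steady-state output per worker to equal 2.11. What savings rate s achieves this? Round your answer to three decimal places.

s ≈ 0.311

At the steady state, Δk = 0, so s·k^α = (n + δ)·k.
Since y* = [s/(n + δ)]^(α/(1−α)), we have s/(n + δ) = (y*)^((1−α)/α) = 2.11^1.6316 = 3.3814.
Therefore s = 3.3814 × (n + δ) = 3.3814 × 0.092 = 0.3111.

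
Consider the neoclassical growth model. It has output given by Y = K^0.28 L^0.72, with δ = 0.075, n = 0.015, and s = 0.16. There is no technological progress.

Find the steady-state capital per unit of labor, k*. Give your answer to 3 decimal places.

In steady state, investment equals break-even investment: s·k^α = (n + δ)·k.
Rearranging, k^(1−α) = s / (n + δ).
k^0.72 = 0.16 / (0.015 + 0.075) = 0.16 / 0.090 = 1.7778
k* = 1.7778^(1/0.72) ≈ 2.2236

k* ≈ 2.224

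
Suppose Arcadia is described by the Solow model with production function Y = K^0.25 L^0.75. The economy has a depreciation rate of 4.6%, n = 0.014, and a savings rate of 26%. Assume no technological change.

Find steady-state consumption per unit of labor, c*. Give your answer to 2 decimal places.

Steady state requires s·f(k) = (n + δ)·k, i.e. s·k^α = (n + δ)·k.
Rearranging, k^(1−α) = s / (n + δ).
k^0.75 = 0.26 / (0.014 + 0.046) = 0.26 / 0.060 = 4.3333
k* = 4.3333^(1/0.75) ≈ 7.0647
y* = (k*)^α = 7.0647^0.25 ≈ 1.6303
c* = (1 − s)·y* = (1 − 0.26) × 1.6303 ≈ 1.2064

c* ≈ 1.21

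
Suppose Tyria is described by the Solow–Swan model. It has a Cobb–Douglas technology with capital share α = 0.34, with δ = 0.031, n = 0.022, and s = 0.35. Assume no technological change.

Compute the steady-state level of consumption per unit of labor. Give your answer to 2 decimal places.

In steady state, investment equals break-even investment: s·k^α = (n + δ)·k.
Dividing both sides by k: k^(1−α) = s / (n + δ).
k^0.66 = 0.35 / (0.022 + 0.031) = 0.35 / 0.053 = 6.6038
k* = 6.6038^(1/0.66) ≈ 17.4627
y* = (k*)^α = 17.4627^0.34 ≈ 2.6443
c* = (1 − s)·y* = (1 − 0.35) × 2.6443 ≈ 1.7188

c* ≈ 1.72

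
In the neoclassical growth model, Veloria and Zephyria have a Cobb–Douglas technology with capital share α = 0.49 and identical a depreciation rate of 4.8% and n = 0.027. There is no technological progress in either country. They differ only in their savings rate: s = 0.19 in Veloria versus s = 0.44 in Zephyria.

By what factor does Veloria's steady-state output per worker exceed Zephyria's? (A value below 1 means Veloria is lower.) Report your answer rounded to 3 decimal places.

Steady-state y* = [s/(n + δ)]^(α/(1−α)), so the ratio is [ (s_V/(n + δ)_V) / (s_Z/(n + δ)_Z) ]^0.9608.
s_V/(n + δ)_V = 0.19/0.075 = 2.5333; s_Z/(n + δ)_Z = 0.44/0.075 = 5.8667.
Ratio = (2.5333/5.8667)^0.9608 = 0.4318^0.9608 ≈ 0.4463

y*_V / y*_Z ≈ 0.446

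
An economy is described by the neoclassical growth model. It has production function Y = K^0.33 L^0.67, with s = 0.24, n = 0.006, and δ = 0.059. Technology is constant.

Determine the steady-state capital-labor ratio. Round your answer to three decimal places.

In steady state, investment equals break-even investment: s·k^α = (n + δ)·k.
Rearranging, k^(1−α) = s / (n + δ).
k^0.67 = 0.24 / (0.006 + 0.059) = 0.24 / 0.065 = 3.6923
k* = 3.6923^(1/0.67) ≈ 7.0261

k* ≈ 7.026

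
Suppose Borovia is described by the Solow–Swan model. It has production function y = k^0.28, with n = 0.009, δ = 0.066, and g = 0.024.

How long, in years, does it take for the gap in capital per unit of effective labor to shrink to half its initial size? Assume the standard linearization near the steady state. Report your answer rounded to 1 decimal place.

about 9.7 years

Near the steady state the convergence rate is λ = (1 − α)(n + g + δ).
λ = (1 − 0.28) × 0.099 = 0.72 × 0.099 = 0.07128
Half-life = ln 2 / λ = 0.6931 / 0.07128 ≈ 9.72 years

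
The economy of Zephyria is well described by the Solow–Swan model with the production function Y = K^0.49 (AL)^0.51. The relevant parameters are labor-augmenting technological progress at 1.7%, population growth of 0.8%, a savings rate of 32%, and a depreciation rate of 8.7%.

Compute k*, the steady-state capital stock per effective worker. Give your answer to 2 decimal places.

At the steady state, Δk = 0, so s·k^α = (n + g + δ)·k.
Dividing both sides by k: k^(1−α) = s / (n + g + δ).
k^0.51 = 0.32 / (0.008 + 0.017 + 0.087) = 0.32 / 0.112 = 2.8571
k* = 2.8571^(1/0.51) ≈ 7.8338

k* = 7.83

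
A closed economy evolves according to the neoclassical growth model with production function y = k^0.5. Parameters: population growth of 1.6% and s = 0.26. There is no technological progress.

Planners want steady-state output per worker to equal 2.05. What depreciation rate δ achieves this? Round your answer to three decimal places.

δ ≈ 0.111

In steady state, investment equals break-even investment: s·k^α = (n + δ)·k.
Since y* = [s/(n + δ)]^(α/(1−α)), we have s/(n + δ) = (y*)^((1−α)/α) = 2.05^1 = 2.0500.
Therefore n + δ = s / 2.0500 = 0.26 / 2.0500 = 0.1268, so δ = 0.1268 − 0.016 = 0.1108.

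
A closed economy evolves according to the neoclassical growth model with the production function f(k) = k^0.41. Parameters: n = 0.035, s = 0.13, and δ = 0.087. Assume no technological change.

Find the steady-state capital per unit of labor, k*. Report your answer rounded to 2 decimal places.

k* ≈ 1.11

At the steady state, Δk = 0, so s·k^α = (n + δ)·k.
Dividing both sides by k: k^(1−α) = s / (n + δ).
k^0.59 = 0.13 / (0.035 + 0.087) = 0.13 / 0.122 = 1.0656
k* = 1.0656^(1/0.59) ≈ 1.1137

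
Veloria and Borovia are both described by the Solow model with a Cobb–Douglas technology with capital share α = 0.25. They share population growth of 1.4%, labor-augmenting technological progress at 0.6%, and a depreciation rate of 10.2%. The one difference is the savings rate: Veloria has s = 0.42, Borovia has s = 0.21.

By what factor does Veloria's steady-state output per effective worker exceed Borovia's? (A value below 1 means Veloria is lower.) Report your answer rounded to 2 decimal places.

Steady-state y* = [s/(n + g + δ)]^(α/(1−α)), so the ratio is [ (s_V/(n + g + δ)_V) / (s_B/(n + g + δ)_B) ]^0.3333.
s_V/(n + g + δ)_V = 0.42/0.122 = 3.4426; s_B/(n + g + δ)_B = 0.21/0.122 = 1.7213.
Ratio = (3.4426/1.7213)^0.3333 = 2.0000^0.3333 ≈ 1.2599

y*_V / y*_B ≈ 1.26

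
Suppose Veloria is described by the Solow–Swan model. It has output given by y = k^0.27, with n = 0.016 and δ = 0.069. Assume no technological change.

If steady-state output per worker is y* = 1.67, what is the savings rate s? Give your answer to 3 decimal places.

At the steady state, Δk = 0, so s·k^α = (n + δ)·k.
Since y* = [s/(n + δ)]^(α/(1−α)), we have s/(n + δ) = (y*)^((1−α)/α) = 1.67^2.7037 = 4.0009.
Therefore s = 4.0009 × (n + δ) = 4.0009 × 0.085 = 0.3401.

s ≈ 0.340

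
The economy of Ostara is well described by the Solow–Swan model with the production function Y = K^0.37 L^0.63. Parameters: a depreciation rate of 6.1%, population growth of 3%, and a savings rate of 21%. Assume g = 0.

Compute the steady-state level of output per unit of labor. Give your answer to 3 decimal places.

y* ≈ 1.634

In steady state, investment equals break-even investment: s·k^α = (n + δ)·k.
Dividing both sides by k: k^(1−α) = s / (n + δ).
k^0.63 = 0.21 / (0.030 + 0.061) = 0.21 / 0.091 = 2.3077
k* = 2.3077^(1/0.63) ≈ 3.7712
y* = (k*)^α = 3.7712^0.37 ≈ 1.6342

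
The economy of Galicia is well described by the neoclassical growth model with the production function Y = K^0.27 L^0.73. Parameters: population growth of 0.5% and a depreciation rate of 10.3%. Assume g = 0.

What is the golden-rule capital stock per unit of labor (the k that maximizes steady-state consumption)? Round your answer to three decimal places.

The golden rule sets f'(k) = n + δ, i.e. α·k^(α−1) = n + δ.
So k^(1−α) = α / (n + δ) = 0.27 / 0.108 = 2.5000.
k_gold = 2.5000^(1/0.73) ≈ 3.5085

k_gold ≈ 3.509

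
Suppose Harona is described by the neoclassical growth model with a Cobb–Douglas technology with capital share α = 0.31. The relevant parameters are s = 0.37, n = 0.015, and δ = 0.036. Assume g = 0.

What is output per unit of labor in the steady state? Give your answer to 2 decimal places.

y* ≈ 2.44

Steady state requires s·f(k) = (n + δ)·k, i.e. s·k^α = (n + δ)·k.
Rearranging, k^(1−α) = s / (n + δ).
k^0.69 = 0.37 / (0.015 + 0.036) = 0.37 / 0.051 = 7.2549
k* = 7.2549^(1/0.69) ≈ 17.6723
y* = (k*)^α = 17.6723^0.31 ≈ 2.4359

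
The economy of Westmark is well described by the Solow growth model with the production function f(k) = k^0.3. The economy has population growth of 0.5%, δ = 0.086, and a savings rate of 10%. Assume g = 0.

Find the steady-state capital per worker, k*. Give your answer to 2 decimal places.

k* = 1.14

At the steady state, Δk = 0, so s·k^α = (n + δ)·k.
Rearranging, k^(1−α) = s / (n + δ).
k^0.7 = 0.10 / (0.005 + 0.086) = 0.10 / 0.091 = 1.0989
k* = 1.0989^(1/0.7) ≈ 1.1442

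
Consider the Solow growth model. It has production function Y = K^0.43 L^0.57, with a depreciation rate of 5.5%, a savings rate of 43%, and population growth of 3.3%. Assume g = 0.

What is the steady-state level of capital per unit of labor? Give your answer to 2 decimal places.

In steady state, investment equals break-even investment: s·k^α = (n + δ)·k.
Rearranging, k^(1−α) = s / (n + δ).
k^0.57 = 0.43 / (0.033 + 0.055) = 0.43 / 0.088 = 4.8864
k* = 4.8864^(1/0.57) ≈ 16.1716

k* ≈ 16.17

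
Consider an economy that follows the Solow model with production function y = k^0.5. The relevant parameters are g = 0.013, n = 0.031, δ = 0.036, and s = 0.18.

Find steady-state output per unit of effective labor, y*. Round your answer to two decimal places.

At the steady state, Δk = 0, so s·k^α = (n + g + δ)·k.
Rearranging, k^(1−α) = s / (n + g + δ).
k^0.5 = 0.18 / (0.031 + 0.013 + 0.036) = 0.18 / 0.080 = 2.2500
k* = 2.2500^(1/0.5) ≈ 5.0625
y* = (k*)^α = 5.0625^0.5 ≈ 2.2500

y* ≈ 2.25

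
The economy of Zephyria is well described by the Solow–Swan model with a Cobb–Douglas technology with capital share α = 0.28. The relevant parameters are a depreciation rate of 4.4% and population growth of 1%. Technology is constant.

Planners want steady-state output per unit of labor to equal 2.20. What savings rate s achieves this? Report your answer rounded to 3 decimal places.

At the steady state, Δk = 0, so s·k^α = (n + δ)·k.
Since y* = [s/(n + δ)]^(α/(1−α)), we have s/(n + δ) = (y*)^((1−α)/α) = 2.20^2.5714 = 7.5946.
Therefore s = 7.5946 × (n + δ) = 7.5946 × 0.054 = 0.4101.

s ≈ 0.410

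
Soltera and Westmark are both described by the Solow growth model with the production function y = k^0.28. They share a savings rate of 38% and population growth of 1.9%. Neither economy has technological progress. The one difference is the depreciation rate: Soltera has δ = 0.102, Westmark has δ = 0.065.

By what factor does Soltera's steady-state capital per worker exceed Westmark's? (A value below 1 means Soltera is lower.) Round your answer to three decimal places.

ratio ≈ 0.602

Steady-state k* = [s/(n + δ)]^(1/(1−α)), so the ratio is [ (s_S/(n + δ)_S) / (s_W/(n + δ)_W) ]^1.3889.
s_S/(n + δ)_S = 0.38/0.121 = 3.1405; s_W/(n + δ)_W = 0.38/0.084 = 4.5238.
Ratio = (3.1405/4.5238)^1.3889 = 0.6942^1.3889 ≈ 0.6023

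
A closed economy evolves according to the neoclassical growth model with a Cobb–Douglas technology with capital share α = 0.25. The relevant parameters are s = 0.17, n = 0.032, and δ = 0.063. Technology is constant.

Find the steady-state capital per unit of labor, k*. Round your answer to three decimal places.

At the steady state, Δk = 0, so s·k^α = (n + δ)·k.
Rearranging, k^(1−α) = s / (n + δ).
k^0.75 = 0.17 / (0.032 + 0.063) = 0.17 / 0.095 = 1.7895
k* = 1.7895^(1/0.75) ≈ 2.1726

k* = 2.173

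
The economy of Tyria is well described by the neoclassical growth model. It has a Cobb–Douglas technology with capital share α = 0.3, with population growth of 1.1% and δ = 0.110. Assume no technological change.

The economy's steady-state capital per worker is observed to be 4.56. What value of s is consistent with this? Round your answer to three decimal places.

In steady state, investment equals break-even investment: s·k^α = (n + δ)·k.
So s / (n + δ) = (k*)^(1−α) = 4.56^0.7 = 2.8925.
Therefore s = 2.8925 × (n + δ) = 2.8925 × 0.121 = 0.3500.

s ≈ 0.350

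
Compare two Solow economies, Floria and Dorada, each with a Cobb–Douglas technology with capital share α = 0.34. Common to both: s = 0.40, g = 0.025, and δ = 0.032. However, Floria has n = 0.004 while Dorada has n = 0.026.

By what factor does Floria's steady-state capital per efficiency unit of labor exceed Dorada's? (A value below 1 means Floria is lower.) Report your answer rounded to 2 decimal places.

Steady-state k* = [s/(n + g + δ)]^(1/(1−α)), so the ratio is [ (s_F/(n + g + δ)_F) / (s_D/(n + g + δ)_D) ]^1.5152.
s_F/(n + g + δ)_F = 0.40/0.061 = 6.5574; s_D/(n + g + δ)_D = 0.40/0.083 = 4.8193.
Ratio = (6.5574/4.8193)^1.5152 = 1.3607^1.5152 ≈ 1.5947

k*_F / k*_D ≈ 1.59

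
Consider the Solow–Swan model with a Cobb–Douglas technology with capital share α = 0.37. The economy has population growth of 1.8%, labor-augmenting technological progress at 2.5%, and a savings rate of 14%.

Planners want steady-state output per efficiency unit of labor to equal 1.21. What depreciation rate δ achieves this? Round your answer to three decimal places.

δ ≈ 0.058

In steady state, investment equals break-even investment: s·k^α = (n + g + δ)·k.
Since y* = [s/(n + g + δ)]^(α/(1−α)), we have s/(n + g + δ) = (y*)^((1−α)/α) = 1.21^1.7027 = 1.3834.
Therefore n + g + δ = s / 1.3834 = 0.14 / 1.3834 = 0.1012, so δ = 0.1012 − 0.043 = 0.0582.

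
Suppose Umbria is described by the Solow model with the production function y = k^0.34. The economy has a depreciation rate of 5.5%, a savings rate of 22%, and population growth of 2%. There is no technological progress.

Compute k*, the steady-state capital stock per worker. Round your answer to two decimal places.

At the steady state, Δk = 0, so s·k^α = (n + δ)·k.
Dividing both sides by k: k^(1−α) = s / (n + δ).
k^0.66 = 0.22 / (0.020 + 0.055) = 0.22 / 0.075 = 2.9333
k* = 2.9333^(1/0.66) ≈ 5.1064

k* = 5.11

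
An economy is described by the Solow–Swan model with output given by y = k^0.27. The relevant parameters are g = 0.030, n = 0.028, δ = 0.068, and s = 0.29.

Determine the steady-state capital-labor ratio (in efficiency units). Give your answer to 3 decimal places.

Steady state requires s·f(k) = (n + g + δ)·k, i.e. s·k^α = (n + g + δ)·k.
Rearranging, k^(1−α) = s / (n + g + δ).
k^0.73 = 0.29 / (0.028 + 0.030 + 0.068) = 0.29 / 0.126 = 2.3016
k* = 2.3016^(1/0.73) ≈ 3.1328

k* = 3.133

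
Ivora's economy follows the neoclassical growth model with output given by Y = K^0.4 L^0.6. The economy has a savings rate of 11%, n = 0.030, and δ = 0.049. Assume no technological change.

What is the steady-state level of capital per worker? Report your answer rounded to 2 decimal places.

In steady state, investment equals break-even investment: s·k^α = (n + δ)·k.
Dividing both sides by k: k^(1−α) = s / (n + δ).
k^0.6 = 0.11 / (0.030 + 0.049) = 0.11 / 0.079 = 1.3924
k* = 1.3924^(1/0.6) ≈ 1.7362

k* = 1.74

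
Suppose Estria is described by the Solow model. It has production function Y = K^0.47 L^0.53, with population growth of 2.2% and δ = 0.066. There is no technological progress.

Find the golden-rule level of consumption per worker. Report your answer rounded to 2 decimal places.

c_gold ≈ 2.34

At the golden rule, f'(k) = n + δ, so α·k^(α−1) = n + δ and k_gold = (α/(n + δ))^(1/(1−α)).
k_gold = (0.47/0.088)^(1/0.53) = 5.3409^1.8868 ≈ 23.5973
c_gold = f(k_gold) − (n + δ)·k_gold = 4.4182 − 0.088×23.5973 ≈ 2.3416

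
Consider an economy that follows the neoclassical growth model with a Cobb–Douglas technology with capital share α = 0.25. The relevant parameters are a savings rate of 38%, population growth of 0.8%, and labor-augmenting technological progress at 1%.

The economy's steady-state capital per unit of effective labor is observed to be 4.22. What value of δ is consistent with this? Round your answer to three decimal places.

δ ≈ 0.111

Steady state requires s·f(k) = (n + g + δ)·k, i.e. s·k^α = (n + g + δ)·k.
So s / (n + g + δ) = (k*)^(1−α) = 4.22^0.75 = 2.9443.
Therefore n + g + δ = s / 2.9443 = 0.38 / 2.9443 = 0.1291, so δ = 0.1291 − 0.018 = 0.1111.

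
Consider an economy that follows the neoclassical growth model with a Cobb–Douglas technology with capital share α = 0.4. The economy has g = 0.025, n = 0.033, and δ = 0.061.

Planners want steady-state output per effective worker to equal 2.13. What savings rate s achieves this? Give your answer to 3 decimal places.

s ≈ 0.370

At the steady state, Δk = 0, so s·k^α = (n + g + δ)·k.
Since y* = [s/(n + g + δ)]^(α/(1−α)), we have s/(n + g + δ) = (y*)^((1−α)/α) = 2.13^1.5 = 3.1086.
Therefore s = 3.1086 × (n + g + δ) = 3.1086 × 0.119 = 0.3699.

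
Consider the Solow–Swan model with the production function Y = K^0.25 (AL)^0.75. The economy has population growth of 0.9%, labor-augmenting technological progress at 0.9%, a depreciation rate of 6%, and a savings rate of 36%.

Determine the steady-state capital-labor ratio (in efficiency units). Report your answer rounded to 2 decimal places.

k* = 7.68

In steady state, investment equals break-even investment: s·k^α = (n + g + δ)·k.
Rearranging, k^(1−α) = s / (n + g + δ).
k^0.75 = 0.36 / (0.009 + 0.009 + 0.060) = 0.36 / 0.078 = 4.6154
k* = 4.6154^(1/0.75) ≈ 7.6844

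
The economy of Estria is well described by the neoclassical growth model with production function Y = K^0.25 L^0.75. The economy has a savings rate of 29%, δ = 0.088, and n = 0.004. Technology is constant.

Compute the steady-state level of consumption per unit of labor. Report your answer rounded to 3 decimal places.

In steady state, investment equals break-even investment: s·k^α = (n + δ)·k.
Dividing both sides by k: k^(1−α) = s / (n + δ).
k^0.75 = 0.29 / (0.004 + 0.088) = 0.29 / 0.092 = 3.1522
k* = 3.1522^(1/0.75) ≈ 4.6219
y* = (k*)^α = 4.6219^0.25 ≈ 1.4662
c* = (1 − s)·y* = (1 − 0.29) × 1.4662 ≈ 1.0410

c* ≈ 1.041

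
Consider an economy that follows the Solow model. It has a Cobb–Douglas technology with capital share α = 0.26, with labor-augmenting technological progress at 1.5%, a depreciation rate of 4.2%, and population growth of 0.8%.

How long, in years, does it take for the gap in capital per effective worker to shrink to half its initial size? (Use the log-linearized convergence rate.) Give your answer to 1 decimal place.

Near the steady state the convergence rate is λ = (1 − α)(n + g + δ).
λ = (1 − 0.26) × 0.065 = 0.74 × 0.065 = 0.0481
Half-life = ln 2 / λ = 0.6931 / 0.0481 ≈ 14.41 years

t_½ ≈ 14.4 years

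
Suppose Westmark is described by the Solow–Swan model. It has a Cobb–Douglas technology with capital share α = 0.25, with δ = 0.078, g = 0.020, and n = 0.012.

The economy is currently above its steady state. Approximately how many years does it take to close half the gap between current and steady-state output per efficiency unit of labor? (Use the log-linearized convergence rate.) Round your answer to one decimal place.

Near the steady state the convergence rate is λ = (1 − α)(n + g + δ).
λ = (1 − 0.25) × 0.110 = 0.75 × 0.110 = 0.0825
Half-life = ln 2 / λ = 0.6931 / 0.0825 ≈ 8.40 years

about 8.4 years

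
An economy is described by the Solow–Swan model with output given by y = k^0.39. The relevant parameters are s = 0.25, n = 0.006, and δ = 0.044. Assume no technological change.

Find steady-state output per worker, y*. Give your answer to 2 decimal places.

In steady state, investment equals break-even investment: s·k^α = (n + δ)·k.
Dividing both sides by k: k^(1−α) = s / (n + δ).
k^0.61 = 0.25 / (0.006 + 0.044) = 0.25 / 0.050 = 5.0000
k* = 5.0000^(1/0.61) ≈ 13.9911
y* = (k*)^α = 13.9911^0.39 ≈ 2.7982

y* ≈ 2.80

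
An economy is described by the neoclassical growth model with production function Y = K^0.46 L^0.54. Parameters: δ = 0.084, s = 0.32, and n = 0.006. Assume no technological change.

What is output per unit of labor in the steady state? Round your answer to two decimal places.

At the steady state, Δk = 0, so s·k^α = (n + δ)·k.
Dividing both sides by k: k^(1−α) = s / (n + δ).
k^0.54 = 0.32 / (0.006 + 0.084) = 0.32 / 0.090 = 3.5556
k* = 3.5556^(1/0.54) ≈ 10.4763
y* = (k*)^α = 10.4763^0.46 ≈ 2.9464

y* ≈ 2.95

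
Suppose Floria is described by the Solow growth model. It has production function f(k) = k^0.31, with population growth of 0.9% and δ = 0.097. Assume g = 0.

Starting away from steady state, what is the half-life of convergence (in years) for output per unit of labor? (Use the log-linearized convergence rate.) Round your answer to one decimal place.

Near the steady state the convergence rate is λ = (1 − α)(n + δ).
λ = (1 − 0.31) × 0.106 = 0.69 × 0.106 = 0.07314
Half-life = ln 2 / λ = 0.6931 / 0.07314 ≈ 9.48 years

about 9.5 years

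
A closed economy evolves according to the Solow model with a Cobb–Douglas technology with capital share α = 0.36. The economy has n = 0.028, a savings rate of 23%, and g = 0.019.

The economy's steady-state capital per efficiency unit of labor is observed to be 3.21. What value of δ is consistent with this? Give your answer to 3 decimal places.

δ ≈ 0.062

In steady state, investment equals break-even investment: s·k^α = (n + g + δ)·k.
So s / (n + g + δ) = (k*)^(1−α) = 3.21^0.64 = 2.1094.
Therefore n + g + δ = s / 2.1094 = 0.23 / 2.1094 = 0.1090, so δ = 0.1090 − 0.047 = 0.0620.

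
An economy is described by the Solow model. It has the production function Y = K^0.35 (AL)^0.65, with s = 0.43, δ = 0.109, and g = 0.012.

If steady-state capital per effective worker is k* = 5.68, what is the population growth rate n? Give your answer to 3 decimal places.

n ≈ 0.018

In steady state, investment equals break-even investment: s·k^α = (n + g + δ)·k.
So s / (n + g + δ) = (k*)^(1−α) = 5.68^0.65 = 3.0926.
Therefore n + g + δ = s / 3.0926 = 0.43 / 3.0926 = 0.1390, so n = 0.1390 − 0.121 = 0.0180.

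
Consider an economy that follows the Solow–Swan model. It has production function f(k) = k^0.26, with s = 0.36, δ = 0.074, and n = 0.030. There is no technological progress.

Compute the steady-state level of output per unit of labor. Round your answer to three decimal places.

Steady state requires s·f(k) = (n + δ)·k, i.e. s·k^α = (n + δ)·k.
Dividing both sides by k: k^(1−α) = s / (n + δ).
k^0.74 = 0.36 / (0.030 + 0.074) = 0.36 / 0.104 = 3.4615
k* = 3.4615^(1/0.74) ≈ 5.3547
y* = (k*)^α = 5.3547^0.26 ≈ 1.5469

y* = 1.547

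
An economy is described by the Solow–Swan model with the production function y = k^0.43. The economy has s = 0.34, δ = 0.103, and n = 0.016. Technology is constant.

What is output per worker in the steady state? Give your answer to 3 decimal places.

y* ≈ 2.208

At the steady state, Δk = 0, so s·k^α = (n + δ)·k.
Rearranging, k^(1−α) = s / (n + δ).
k^0.57 = 0.34 / (0.016 + 0.103) = 0.34 / 0.119 = 2.8571
k* = 2.8571^(1/0.57) ≈ 6.3077
y* = (k*)^α = 6.3077^0.43 ≈ 2.2077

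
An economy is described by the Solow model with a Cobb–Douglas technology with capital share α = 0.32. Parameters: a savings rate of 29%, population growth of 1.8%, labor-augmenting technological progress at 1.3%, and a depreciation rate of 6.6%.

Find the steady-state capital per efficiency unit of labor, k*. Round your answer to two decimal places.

In steady state, investment equals break-even investment: s·k^α = (n + g + δ)·k.
Rearranging, k^(1−α) = s / (n + g + δ).
k^0.68 = 0.29 / (0.018 + 0.013 + 0.066) = 0.29 / 0.097 = 2.9897
k* = 2.9897^(1/0.68) ≈ 5.0056

k* = 5.01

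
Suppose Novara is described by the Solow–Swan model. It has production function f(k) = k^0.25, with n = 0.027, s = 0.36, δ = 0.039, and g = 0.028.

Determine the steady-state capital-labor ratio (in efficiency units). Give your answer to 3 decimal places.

k* = 5.992

At the steady state, Δk = 0, so s·k^α = (n + g + δ)·k.
Rearranging, k^(1−α) = s / (n + g + δ).
k^0.75 = 0.36 / (0.027 + 0.028 + 0.039) = 0.36 / 0.094 = 3.8298
k* = 3.8298^(1/0.75) ≈ 5.9919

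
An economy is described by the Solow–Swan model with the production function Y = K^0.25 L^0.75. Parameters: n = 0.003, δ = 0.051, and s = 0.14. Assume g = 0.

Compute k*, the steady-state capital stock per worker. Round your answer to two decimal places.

k* ≈ 3.56

At the steady state, Δk = 0, so s·k^α = (n + δ)·k.
Dividing both sides by k: k^(1−α) = s / (n + δ).
k^0.75 = 0.14 / (0.003 + 0.051) = 0.14 / 0.054 = 2.5926
k* = 2.5926^(1/0.75) ≈ 3.5616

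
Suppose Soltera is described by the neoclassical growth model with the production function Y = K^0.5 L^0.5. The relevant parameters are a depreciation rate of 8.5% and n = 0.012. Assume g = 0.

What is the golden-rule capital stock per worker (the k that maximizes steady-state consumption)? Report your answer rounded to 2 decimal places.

k_gold ≈ 26.57

The golden rule sets f'(k) = n + δ, i.e. α·k^(α−1) = n + δ.
So k^(1−α) = α / (n + δ) = 0.5 / 0.097 = 5.1546.
k_gold = 5.1546^(1/0.5) ≈ 26.5699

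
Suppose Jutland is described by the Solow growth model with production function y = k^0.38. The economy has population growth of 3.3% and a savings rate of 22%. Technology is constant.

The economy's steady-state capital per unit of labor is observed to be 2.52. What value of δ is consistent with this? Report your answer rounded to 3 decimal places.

Steady state requires s·f(k) = (n + δ)·k, i.e. s·k^α = (n + δ)·k.
So s / (n + δ) = (k*)^(1−α) = 2.52^0.62 = 1.7737.
Therefore n + δ = s / 1.7737 = 0.22 / 1.7737 = 0.1240, so δ = 0.1240 − 0.033 = 0.0910.

δ ≈ 0.091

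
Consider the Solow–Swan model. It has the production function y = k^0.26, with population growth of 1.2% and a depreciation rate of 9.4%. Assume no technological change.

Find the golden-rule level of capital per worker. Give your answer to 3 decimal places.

k_gold ≈ 3.362

The golden rule sets f'(k) = n + δ, i.e. α·k^(α−1) = n + δ.
So k^(1−α) = α / (n + δ) = 0.26 / 0.106 = 2.4528.
k_gold = 2.4528^(1/0.74) ≈ 3.3618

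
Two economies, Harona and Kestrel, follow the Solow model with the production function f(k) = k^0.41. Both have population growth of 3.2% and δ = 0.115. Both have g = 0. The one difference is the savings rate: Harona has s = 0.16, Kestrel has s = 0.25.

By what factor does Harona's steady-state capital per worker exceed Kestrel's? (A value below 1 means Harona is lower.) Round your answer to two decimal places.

Steady-state k* = [s/(n + δ)]^(1/(1−α)), so the ratio is [ (s_H/(n + δ)_H) / (s_K/(n + δ)_K) ]^1.6949.
s_H/(n + δ)_H = 0.16/0.147 = 1.0884; s_K/(n + δ)_K = 0.25/0.147 = 1.7007.
Ratio = (1.0884/1.7007)^1.6949 = 0.6400^1.6949 ≈ 0.4693

k*_H / k*_K ≈ 0.47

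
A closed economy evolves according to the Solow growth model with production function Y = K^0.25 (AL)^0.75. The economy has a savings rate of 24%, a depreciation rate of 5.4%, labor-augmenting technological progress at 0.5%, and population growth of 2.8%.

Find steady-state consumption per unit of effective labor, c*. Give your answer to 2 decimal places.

Steady state requires s·f(k) = (n + g + δ)·k, i.e. s·k^α = (n + g + δ)·k.
Dividing both sides by k: k^(1−α) = s / (n + g + δ).
k^0.75 = 0.24 / (0.028 + 0.005 + 0.054) = 0.24 / 0.087 = 2.7586
k* = 2.7586^(1/0.75) ≈ 3.8689
y* = (k*)^α = 3.8689^0.25 ≈ 1.4025
c* = (1 − s)·y* = (1 − 0.24) × 1.4025 ≈ 1.0659

c* = 1.07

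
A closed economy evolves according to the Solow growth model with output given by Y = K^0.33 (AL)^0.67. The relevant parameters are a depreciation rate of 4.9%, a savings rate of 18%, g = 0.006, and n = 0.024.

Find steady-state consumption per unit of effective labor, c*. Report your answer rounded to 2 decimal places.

Steady state requires s·f(k) = (n + g + δ)·k, i.e. s·k^α = (n + g + δ)·k.
Rearranging, k^(1−α) = s / (n + g + δ).
k^0.67 = 0.18 / (0.024 + 0.006 + 0.049) = 0.18 / 0.079 = 2.2785
k* = 2.2785^(1/0.67) ≈ 3.4183
y* = (k*)^α = 3.4183^0.33 ≈ 1.5002
c* = (1 − s)·y* = (1 − 0.18) × 1.5002 ≈ 1.2302

c* ≈ 1.23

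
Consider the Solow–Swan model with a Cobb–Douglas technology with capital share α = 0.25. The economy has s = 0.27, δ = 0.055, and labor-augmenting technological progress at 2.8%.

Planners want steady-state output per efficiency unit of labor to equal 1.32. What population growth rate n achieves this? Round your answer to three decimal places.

Steady state requires s·f(k) = (n + g + δ)·k, i.e. s·k^α = (n + g + δ)·k.
Since y* = [s/(n + g + δ)]^(α/(1−α)), we have s/(n + g + δ) = (y*)^((1−α)/α) = 1.32^3 = 2.3000.
Therefore n + g + δ = s / 2.3000 = 0.27 / 2.3000 = 0.1174, so n = 0.1174 − 0.083 = 0.0344.

n ≈ 0.034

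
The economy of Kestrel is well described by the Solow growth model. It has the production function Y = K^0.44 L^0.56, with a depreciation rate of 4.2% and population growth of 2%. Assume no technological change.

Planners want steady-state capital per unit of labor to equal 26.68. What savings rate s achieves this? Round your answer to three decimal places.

In steady state, investment equals break-even investment: s·k^α = (n + δ)·k.
So s / (n + δ) = (k*)^(1−α) = 26.68^0.56 = 6.2902.
Therefore s = 6.2902 × (n + δ) = 6.2902 × 0.062 = 0.3900.

s ≈ 0.390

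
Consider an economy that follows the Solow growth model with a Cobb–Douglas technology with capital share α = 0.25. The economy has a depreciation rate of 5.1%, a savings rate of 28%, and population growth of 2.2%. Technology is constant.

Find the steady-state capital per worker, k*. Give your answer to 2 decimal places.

Steady state requires s·f(k) = (n + δ)·k, i.e. s·k^α = (n + δ)·k.
Rearranging, k^(1−α) = s / (n + δ).
k^0.75 = 0.28 / (0.022 + 0.051) = 0.28 / 0.073 = 3.8356
k* = 3.8356^(1/0.75) ≈ 6.0041

k* = 6.00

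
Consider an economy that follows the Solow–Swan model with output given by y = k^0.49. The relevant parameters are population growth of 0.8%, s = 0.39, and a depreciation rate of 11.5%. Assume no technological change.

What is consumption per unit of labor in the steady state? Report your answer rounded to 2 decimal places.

c* ≈ 1.85

In steady state, investment equals break-even investment: s·k^α = (n + δ)·k.
Rearranging, k^(1−α) = s / (n + δ).
k^0.51 = 0.39 / (0.008 + 0.115) = 0.39 / 0.123 = 3.1707
k* = 3.1707^(1/0.51) ≈ 9.6085
y* = (k*)^α = 9.6085^0.49 ≈ 3.0304
c* = (1 − s)·y* = (1 − 0.39) × 3.0304 ≈ 1.8485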